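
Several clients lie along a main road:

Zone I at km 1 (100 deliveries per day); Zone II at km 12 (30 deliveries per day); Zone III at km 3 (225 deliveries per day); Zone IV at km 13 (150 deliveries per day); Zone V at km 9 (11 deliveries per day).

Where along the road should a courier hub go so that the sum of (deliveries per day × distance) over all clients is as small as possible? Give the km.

x = 3

For a sum of weighted absolute distances on a line, the optimum is the weighted median (not the mean). Total weight W = 516; half-weight = 258.
Sort by position and accumulate weight:
  km 1 (Zone I, w=100) → cum 100
  km 3 (Zone III, w=225) → cum 325  ≥ 258 → median here
  km 9 (Zone V, w=11) → cum 336
  km 12 (Zone II, w=30) → cum 366
  km 13 (Zone IV, w=150) → cum 516
Optimal location: km 3.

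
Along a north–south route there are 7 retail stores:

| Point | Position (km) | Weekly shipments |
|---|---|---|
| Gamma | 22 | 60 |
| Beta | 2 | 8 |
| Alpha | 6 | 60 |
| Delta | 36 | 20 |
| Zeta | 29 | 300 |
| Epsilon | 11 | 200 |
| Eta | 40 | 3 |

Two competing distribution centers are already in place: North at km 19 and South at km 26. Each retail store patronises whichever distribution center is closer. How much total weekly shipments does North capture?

328

The indifferent point is the midpoint (19+26)/2 = 22.5; retail stores left of it (closer to North at 19) go to North, those right go to South.
  Beta at 2 (w=8) → North
  Alpha at 6 (w=60) → North
  Epsilon at 11 (w=200) → North
  Gamma at 22 (w=60) → North
  Zeta at 29 (w=300) → South
  Delta at 36 (w=20) → South
  Eta at 40 (w=3) → South
North captures 328; South captures 323.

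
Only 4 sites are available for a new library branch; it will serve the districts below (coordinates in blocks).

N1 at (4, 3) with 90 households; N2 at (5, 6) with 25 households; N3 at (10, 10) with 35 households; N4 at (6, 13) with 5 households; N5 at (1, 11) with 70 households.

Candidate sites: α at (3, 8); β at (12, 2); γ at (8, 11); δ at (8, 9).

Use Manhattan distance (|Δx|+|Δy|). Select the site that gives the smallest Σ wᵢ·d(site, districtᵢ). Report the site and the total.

α, total 1345 blocks

Total weighted distance at each candidate:
  α (3, 8): total = 1345
  β (12, 2): total = 2920
  γ (8, 11): total = 1895
  δ (8, 9): total = 1815
Minimum is at α with total 1345 blocks.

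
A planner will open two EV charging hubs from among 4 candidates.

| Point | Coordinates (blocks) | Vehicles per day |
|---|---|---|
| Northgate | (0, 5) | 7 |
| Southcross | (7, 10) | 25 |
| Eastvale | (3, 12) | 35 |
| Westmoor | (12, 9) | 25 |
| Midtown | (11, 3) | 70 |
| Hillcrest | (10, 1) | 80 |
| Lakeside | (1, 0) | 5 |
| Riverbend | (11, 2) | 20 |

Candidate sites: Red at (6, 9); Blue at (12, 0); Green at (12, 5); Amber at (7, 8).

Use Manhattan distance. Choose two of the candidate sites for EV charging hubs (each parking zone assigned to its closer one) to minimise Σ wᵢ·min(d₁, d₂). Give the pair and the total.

{Red, Blue}, total 1115

Evaluate every pair (each demand assigned to the nearer of the two):
  {Red, Blue}: total = 1115
  {Blue, Amber}: total = 1185
  {Red, Green}: total = 1270
  {Green, Amber}: total = 1340
  {Blue, Green}: total = 1559
  {Red, Amber}: total = 2180
Best pair: {Red, Blue} with total 1115.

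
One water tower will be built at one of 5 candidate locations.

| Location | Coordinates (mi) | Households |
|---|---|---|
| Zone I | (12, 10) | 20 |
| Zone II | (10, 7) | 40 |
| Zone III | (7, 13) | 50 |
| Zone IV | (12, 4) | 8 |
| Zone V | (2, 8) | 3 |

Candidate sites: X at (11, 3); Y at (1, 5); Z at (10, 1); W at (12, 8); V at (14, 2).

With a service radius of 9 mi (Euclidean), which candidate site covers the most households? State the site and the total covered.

Coverage radius r = 9 mi; a point is covered iff (Δx)²+(Δy)² ≤ 9² = 81.
  X (11, 3): covers {Zone I, Zone II, Zone IV} → 68
  Y (1, 5): covers {Zone V} → 3
  Z (10, 1): covers {Zone II, Zone IV} → 48
  W (12, 8): covers {Zone I, Zone II, Zone III, Zone IV} → 118
  V (14, 2): covers {Zone I, Zone II, Zone IV} → 68
Maximum coverage at W: 118 households.

W, covering 118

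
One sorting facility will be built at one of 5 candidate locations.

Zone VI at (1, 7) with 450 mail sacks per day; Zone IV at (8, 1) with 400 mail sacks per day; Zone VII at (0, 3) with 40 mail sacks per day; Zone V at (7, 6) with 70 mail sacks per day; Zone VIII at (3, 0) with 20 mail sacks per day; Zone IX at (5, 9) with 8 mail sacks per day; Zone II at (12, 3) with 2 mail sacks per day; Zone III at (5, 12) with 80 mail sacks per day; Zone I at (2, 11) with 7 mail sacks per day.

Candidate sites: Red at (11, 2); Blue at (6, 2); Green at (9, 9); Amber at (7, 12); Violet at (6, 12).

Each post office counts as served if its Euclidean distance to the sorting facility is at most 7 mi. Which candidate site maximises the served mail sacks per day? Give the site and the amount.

Blue, covering 532

Coverage radius r = 7 mi; a point is covered iff (Δx)²+(Δy)² ≤ 7² = 49.
  Red (11, 2): covers {Zone IV, Zone V, Zone II} → 472
  Blue (6, 2): covers {Zone IV, Zone VII, Zone V, Zone VIII, Zone II} → 532
  Green (9, 9): covers {Zone V, Zone IX, Zone II, Zone III} → 160
  Amber (7, 12): covers {Zone V, Zone IX, Zone III, Zone I} → 165
  Violet (6, 12): covers {Zone V, Zone IX, Zone III, Zone I} → 165
Maximum coverage at Blue: 532 mail sacks per day.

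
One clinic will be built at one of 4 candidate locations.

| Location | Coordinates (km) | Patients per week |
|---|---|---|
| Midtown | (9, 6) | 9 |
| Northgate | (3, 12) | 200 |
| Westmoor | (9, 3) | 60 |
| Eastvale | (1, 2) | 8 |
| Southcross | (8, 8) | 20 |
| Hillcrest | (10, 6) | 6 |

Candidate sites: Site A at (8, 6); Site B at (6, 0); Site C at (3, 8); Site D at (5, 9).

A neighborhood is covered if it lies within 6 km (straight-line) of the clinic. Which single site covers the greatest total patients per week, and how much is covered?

Site D, covering 235

Coverage radius r = 6 km; a point is covered iff (Δx)²+(Δy)² ≤ 6² = 36.
  Site A (8, 6): covers {Midtown, Westmoor, Southcross, Hillcrest} → 95
  Site B (6, 0): covers {Westmoor, Eastvale} → 68
  Site C (3, 8): covers {Northgate, Southcross} → 220
  Site D (5, 9): covers {Midtown, Northgate, Southcross, Hillcrest} → 235
Maximum coverage at Site D: 235 patients per week.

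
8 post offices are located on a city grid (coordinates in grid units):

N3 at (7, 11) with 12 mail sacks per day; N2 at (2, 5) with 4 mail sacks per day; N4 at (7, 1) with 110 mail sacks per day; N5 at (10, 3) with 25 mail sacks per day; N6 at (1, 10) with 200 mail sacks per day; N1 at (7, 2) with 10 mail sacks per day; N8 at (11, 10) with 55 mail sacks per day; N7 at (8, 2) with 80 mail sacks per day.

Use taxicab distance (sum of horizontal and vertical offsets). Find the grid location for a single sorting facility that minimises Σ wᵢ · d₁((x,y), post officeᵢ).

(7, 10)

Manhattan distance separates: Σwᵢ(|x−xᵢ|+|y−yᵢ|) = Σwᵢ|x−xᵢ| + Σwᵢ|y−yᵢ|, so x and y are optimised independently as 1-D weighted medians.
Total weight W = 496; half = 248.
x-coordinate, sorted with cumulative weight:
  x=1 (N6, w=200) cum 200
  x=2 (N2, w=4) cum 204
  x=7 (N3, w=12) cum 216
  x=7 (N4, w=110) cum 326  ← median
  x=7 (N1, w=10) cum 336
  x=8 (N7, w=80) cum 416
  x=10 (N5, w=25) cum 441
  x=11 (N8, w=55) cum 496
⇒ x* = 7
y-coordinate, sorted with cumulative weight:
  y=1 (N4, w=110) cum 110
  y=2 (N1, w=10) cum 120
  y=2 (N7, w=80) cum 200
  y=3 (N5, w=25) cum 225
  y=5 (N2, w=4) cum 229
  y=10 (N6, w=200) cum 429  ← median
  y=10 (N8, w=55) cum 484
  y=11 (N3, w=12) cum 496
⇒ y* = 10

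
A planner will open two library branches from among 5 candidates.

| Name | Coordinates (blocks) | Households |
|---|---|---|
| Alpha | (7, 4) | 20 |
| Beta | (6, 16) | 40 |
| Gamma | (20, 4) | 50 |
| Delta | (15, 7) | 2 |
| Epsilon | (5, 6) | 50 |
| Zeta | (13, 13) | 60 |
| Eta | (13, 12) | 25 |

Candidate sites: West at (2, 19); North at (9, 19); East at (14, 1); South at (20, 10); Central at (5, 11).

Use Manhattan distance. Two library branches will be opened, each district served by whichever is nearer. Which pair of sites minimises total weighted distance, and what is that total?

Evaluate every pair (each demand assigned to the nearer of the two):
  {South, Central}: total = 1811
  {East, Central}: total = 1959
  {North, East}: total = 2479
  {North, South}: total = 2571
  {West, South}: total = 2601
  {West, Central}: total = 2623
  {North, Central}: total = 2623
  {West, East}: total = 2724
  {East, South}: total = 2839
  {West, North}: total = 3591
Best pair: {South, Central} with total 1811.

{South, Central}, total 1811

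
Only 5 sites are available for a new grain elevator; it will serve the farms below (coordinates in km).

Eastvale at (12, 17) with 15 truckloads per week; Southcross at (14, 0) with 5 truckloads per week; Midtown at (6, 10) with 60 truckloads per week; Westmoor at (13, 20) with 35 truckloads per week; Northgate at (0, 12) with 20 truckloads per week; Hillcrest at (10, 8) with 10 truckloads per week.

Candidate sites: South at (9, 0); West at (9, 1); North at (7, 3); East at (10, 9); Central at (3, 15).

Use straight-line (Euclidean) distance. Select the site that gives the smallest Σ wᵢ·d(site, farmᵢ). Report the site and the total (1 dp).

East, total 1038.2 km

Total weighted distance at each candidate:
  South (9, 0): total = 2004.8
  West (9, 1): total = 1873.4
  North (7, 3): total = 1602.7
  East (10, 9): total = 1038.2
  Central (3, 15): total = 1156.3
Minimum is at East with total 1038.2 km.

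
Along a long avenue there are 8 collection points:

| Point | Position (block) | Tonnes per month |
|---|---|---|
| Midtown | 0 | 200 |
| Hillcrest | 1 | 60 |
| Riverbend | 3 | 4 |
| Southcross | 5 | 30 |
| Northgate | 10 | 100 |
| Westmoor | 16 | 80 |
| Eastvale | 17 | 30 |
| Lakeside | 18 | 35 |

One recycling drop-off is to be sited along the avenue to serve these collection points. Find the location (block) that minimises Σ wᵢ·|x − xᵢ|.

For a sum of weighted absolute distances on a line, the optimum is the weighted median (not the mean). Total weight W = 539; half-weight = 269.5.
Sort by position and accumulate weight:
  block 0 (Midtown, w=200) → cum 200
  block 1 (Hillcrest, w=60) → cum 260
  block 3 (Riverbend, w=4) → cum 264
  block 5 (Southcross, w=30) → cum 294  ≥ 269.5 → median here
  block 10 (Northgate, w=100) → cum 394
  block 16 (Westmoor, w=80) → cum 474
  block 17 (Eastvale, w=30) → cum 504
  block 18 (Lakeside, w=35) → cum 539
Optimal location: block 5.

x = 5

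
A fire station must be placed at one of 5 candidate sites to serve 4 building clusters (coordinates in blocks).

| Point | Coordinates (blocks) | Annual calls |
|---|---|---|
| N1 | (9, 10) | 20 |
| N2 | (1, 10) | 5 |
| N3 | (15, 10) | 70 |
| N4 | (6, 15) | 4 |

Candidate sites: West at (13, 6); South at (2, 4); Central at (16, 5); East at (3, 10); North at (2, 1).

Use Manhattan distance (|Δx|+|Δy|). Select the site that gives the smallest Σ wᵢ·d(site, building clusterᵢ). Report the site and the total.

West, total 724 blocks

Total weighted distance at each candidate:
  West (13, 6): total = 724
  South (2, 4): total = 1685
  Central (16, 5): total = 840
  East (3, 10): total = 1002
  North (2, 1): total = 1982
Minimum is at West with total 724 blocks.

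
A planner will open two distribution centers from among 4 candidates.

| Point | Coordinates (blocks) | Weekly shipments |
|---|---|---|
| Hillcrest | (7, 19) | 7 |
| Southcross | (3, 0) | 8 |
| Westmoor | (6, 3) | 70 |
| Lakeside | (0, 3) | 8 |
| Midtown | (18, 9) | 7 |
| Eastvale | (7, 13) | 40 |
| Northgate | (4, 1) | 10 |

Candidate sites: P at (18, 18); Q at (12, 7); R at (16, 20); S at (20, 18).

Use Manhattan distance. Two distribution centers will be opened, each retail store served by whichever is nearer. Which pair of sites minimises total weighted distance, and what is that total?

Evaluate every pair (each demand assigned to the nearer of the two):
  {Q, R}: total = 1662
  {P, Q}: total = 1676
  {Q, S}: total = 1690
  {P, R}: total = 3501
  {P, S}: total = 3515
  {R, S}: total = 3515
Best pair: {Q, R} with total 1662.

{Q, R}, total 1662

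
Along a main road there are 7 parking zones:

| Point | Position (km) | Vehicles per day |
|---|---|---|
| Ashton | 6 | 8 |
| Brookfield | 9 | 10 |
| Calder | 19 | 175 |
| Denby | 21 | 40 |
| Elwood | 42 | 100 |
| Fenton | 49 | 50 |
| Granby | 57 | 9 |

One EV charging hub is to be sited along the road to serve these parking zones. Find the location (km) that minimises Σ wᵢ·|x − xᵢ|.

For a sum of weighted absolute distances on a line, the optimum is the weighted median (not the mean). Total weight W = 392; half-weight = 196.
Sort by position and accumulate weight:
  km 6 (Ashton, w=8) → cum 8
  km 9 (Brookfield, w=10) → cum 18
  km 19 (Calder, w=175) → cum 193
  km 21 (Denby, w=40) → cum 233  ≥ 196 → median here
  km 42 (Elwood, w=100) → cum 333
  km 49 (Fenton, w=50) → cum 383
  km 57 (Granby, w=9) → cum 392
Optimal location: km 21.

x = 21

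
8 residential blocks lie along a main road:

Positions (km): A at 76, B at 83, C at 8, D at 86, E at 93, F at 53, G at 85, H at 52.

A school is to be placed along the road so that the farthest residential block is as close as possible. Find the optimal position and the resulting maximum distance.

location 50.5, max distance 42.5

The 1-center on a line is the midpoint of the two extreme points: leftmost at 8, rightmost at 93.
Optimal location = (8 + 93)/2 = 50.5; maximum distance = (93 − 8)/2 = 42.5.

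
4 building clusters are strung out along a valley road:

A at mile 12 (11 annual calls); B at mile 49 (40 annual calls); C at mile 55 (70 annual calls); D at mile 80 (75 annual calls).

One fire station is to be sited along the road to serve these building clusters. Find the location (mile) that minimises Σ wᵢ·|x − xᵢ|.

For a sum of weighted absolute distances on a line, the optimum is the weighted median (not the mean). Total weight W = 196; half-weight = 98.
Sort by position and accumulate weight:
  mile 12 (A, w=11) → cum 11
  mile 49 (B, w=40) → cum 51
  mile 55 (C, w=70) → cum 121  ≥ 98 → median here
  mile 80 (D, w=75) → cum 196
Optimal location: mile 55.

x = 55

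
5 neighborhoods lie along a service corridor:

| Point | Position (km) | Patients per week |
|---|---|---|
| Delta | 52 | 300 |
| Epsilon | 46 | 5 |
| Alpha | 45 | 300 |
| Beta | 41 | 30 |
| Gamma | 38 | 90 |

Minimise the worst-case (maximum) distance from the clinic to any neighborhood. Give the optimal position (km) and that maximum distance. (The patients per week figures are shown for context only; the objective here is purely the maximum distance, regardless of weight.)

The 1-center on a line is the midpoint of the two extreme points: leftmost at 38, rightmost at 52.
Optimal location = (38 + 52)/2 = 45; maximum distance = (52 − 38)/2 = 7.

location 45, max distance 7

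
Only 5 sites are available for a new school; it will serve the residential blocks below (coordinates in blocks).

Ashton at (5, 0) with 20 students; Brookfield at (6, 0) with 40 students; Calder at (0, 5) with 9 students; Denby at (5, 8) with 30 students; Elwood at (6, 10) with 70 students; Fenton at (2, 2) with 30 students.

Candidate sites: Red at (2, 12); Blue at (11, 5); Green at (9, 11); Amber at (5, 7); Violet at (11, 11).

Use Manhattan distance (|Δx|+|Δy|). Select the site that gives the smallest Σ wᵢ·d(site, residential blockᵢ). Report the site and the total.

Amber, total 1073 blocks

Total weighted distance at each candidate:
  Red (2, 12): total = 1951
  Blue (11, 5): total = 2049
  Green (9, 11): total = 1965
  Amber (5, 7): total = 1073
  Violet (11, 11): total = 2363
Minimum is at Amber with total 1073 blocks.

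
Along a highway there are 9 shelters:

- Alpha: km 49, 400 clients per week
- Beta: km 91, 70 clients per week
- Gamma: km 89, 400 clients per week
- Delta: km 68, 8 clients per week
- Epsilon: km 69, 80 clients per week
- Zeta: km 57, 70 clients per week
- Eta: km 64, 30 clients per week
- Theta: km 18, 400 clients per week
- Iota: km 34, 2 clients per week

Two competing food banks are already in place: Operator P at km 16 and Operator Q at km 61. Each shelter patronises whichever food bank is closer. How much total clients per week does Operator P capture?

The indifferent point is the midpoint (16+61)/2 = 38.5; shelters left of it (closer to Operator P at 16) go to Operator P, those right go to Operator Q.
  Theta at 18 (w=400) → Operator P
  Iota at 34 (w=2) → Operator P
  Alpha at 49 (w=400) → Operator Q
  Zeta at 57 (w=70) → Operator Q
  Eta at 64 (w=30) → Operator Q
  Delta at 68 (w=8) → Operator Q
  Epsilon at 69 (w=80) → Operator Q
  Gamma at 89 (w=400) → Operator Q
  Beta at 91 (w=70) → Operator Q
Operator P captures 402; Operator Q captures 1058.

402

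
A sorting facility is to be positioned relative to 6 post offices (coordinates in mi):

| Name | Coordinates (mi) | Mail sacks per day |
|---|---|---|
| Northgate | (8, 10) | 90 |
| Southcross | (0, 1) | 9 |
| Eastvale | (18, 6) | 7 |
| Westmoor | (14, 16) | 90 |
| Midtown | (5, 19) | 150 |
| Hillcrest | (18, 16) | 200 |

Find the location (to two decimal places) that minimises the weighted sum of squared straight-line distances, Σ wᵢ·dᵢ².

The minimiser of Σwᵢ‖p−pᵢ‖² is the weighted centroid p* = (Σwᵢpᵢ)/(Σwᵢ).
Σwᵢ = 546.
Σwᵢxᵢ = 90·8 + 9·0 + 7·18 + 90·14 + 150·5 + 200·18 = 6456.
Σwᵢyᵢ = 90·10 + 9·1 + 7·6 + 90·16 + 150·19 + 200·16 = 8441.
x* = 6456/546 = 11.82, y* = 8441/546 = 15.46.

(11.82, 15.46)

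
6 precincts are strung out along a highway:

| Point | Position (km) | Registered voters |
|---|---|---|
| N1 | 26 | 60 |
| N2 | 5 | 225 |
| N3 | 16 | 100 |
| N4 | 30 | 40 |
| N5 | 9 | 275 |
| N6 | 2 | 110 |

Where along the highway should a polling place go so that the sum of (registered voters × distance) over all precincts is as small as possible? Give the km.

For a sum of weighted absolute distances on a line, the optimum is the weighted median (not the mean). Total weight W = 810; half-weight = 405.
Sort by position and accumulate weight:
  km 2 (N6, w=110) → cum 110
  km 5 (N2, w=225) → cum 335
  km 9 (N5, w=275) → cum 610  ≥ 405 → median here
  km 16 (N3, w=100) → cum 710
  km 26 (N1, w=60) → cum 770
  km 30 (N4, w=40) → cum 810
Optimal location: km 9.

x = 9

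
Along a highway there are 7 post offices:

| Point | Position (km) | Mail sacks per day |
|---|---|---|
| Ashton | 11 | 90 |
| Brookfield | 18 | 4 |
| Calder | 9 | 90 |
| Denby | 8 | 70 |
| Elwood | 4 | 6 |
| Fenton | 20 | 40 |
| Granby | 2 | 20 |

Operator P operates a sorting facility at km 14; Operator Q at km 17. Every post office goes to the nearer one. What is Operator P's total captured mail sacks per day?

276

The indifferent point is the midpoint (14+17)/2 = 15.5; post offices left of it (closer to Operator P at 14) go to Operator P, those right go to Operator Q.
  Granby at 2 (w=20) → Operator P
  Elwood at 4 (w=6) → Operator P
  Denby at 8 (w=70) → Operator P
  Calder at 9 (w=90) → Operator P
  Ashton at 11 (w=90) → Operator P
  Brookfield at 18 (w=4) → Operator Q
  Fenton at 20 (w=40) → Operator Q
Operator P captures 276; Operator Q captures 44.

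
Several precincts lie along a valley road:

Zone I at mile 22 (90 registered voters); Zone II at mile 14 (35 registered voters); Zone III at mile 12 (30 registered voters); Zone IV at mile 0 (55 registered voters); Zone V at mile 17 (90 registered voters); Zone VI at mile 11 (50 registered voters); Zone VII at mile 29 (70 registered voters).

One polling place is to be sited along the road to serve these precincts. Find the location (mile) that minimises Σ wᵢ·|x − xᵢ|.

For a sum of weighted absolute distances on a line, the optimum is the weighted median (not the mean). Total weight W = 420; half-weight = 210.
Sort by position and accumulate weight:
  mile 0 (Zone IV, w=55) → cum 55
  mile 11 (Zone VI, w=50) → cum 105
  mile 12 (Zone III, w=30) → cum 135
  mile 14 (Zone II, w=35) → cum 170
  mile 17 (Zone V, w=90) → cum 260  ≥ 210 → median here
  mile 22 (Zone I, w=90) → cum 350
  mile 29 (Zone VII, w=70) → cum 420
Optimal location: mile 17.

x = 17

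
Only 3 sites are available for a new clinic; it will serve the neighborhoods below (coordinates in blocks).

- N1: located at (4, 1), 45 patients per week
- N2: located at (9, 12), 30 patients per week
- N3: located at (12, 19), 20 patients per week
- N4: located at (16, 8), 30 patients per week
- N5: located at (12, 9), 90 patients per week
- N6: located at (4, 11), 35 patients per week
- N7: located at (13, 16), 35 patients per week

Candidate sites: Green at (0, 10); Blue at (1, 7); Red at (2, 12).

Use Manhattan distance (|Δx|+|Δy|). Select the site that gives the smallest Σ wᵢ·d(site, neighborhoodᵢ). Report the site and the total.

Red, total 3475 blocks

Total weighted distance at each candidate:
  Green (0, 10): total = 3885
  Blue (1, 7): total = 3885
  Red (2, 12): total = 3475
Minimum is at Red with total 3475 blocks.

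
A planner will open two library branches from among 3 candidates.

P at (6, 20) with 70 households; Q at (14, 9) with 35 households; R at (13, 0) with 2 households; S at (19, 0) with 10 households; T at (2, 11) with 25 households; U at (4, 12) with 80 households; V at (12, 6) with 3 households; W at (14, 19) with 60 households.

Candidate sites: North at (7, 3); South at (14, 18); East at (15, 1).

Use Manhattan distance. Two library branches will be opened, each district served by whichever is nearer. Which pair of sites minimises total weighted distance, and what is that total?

{North, South}, total 2552

Evaluate every pair (each demand assigned to the nearer of the two):
  {North, South}: total = 2552
  {South, East}: total = 2910
  {North, East}: total = 4080
Best pair: {North, South} with total 2552.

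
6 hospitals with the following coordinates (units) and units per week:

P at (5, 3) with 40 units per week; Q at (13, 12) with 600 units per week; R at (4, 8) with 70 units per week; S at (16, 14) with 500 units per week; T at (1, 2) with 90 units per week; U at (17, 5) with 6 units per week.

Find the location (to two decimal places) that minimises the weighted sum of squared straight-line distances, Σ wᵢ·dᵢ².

(12.61, 11.55)

The minimiser of Σwᵢ‖p−pᵢ‖² is the weighted centroid p* = (Σwᵢpᵢ)/(Σwᵢ).
Σwᵢ = 1306.
Σwᵢxᵢ = 40·5 + 600·13 + 70·4 + 500·16 + 90·1 + 6·17 = 16472.
Σwᵢyᵢ = 40·3 + 600·12 + 70·8 + 500·14 + 90·2 + 6·5 = 15090.
x* = 16472/1306 = 12.61, y* = 15090/1306 = 11.55.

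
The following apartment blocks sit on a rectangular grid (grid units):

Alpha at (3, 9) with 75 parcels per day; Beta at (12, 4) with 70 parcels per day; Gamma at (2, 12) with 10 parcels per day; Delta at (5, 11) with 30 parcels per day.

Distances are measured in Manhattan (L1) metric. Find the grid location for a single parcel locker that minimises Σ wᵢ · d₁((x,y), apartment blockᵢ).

(5, 9)

Manhattan distance separates: Σwᵢ(|x−xᵢ|+|y−yᵢ|) = Σwᵢ|x−xᵢ| + Σwᵢ|y−yᵢ|, so x and y are optimised independently as 1-D weighted medians.
Total weight W = 185; half = 92.5.
x-coordinate, sorted with cumulative weight:
  x=2 (Gamma, w=10) cum 10
  x=3 (Alpha, w=75) cum 85
  x=5 (Delta, w=30) cum 115  ← median
  x=12 (Beta, w=70) cum 185
⇒ x* = 5
y-coordinate, sorted with cumulative weight:
  y=4 (Beta, w=70) cum 70
  y=9 (Alpha, w=75) cum 145  ← median
  y=11 (Delta, w=30) cum 175
  y=12 (Gamma, w=10) cum 185
⇒ y* = 9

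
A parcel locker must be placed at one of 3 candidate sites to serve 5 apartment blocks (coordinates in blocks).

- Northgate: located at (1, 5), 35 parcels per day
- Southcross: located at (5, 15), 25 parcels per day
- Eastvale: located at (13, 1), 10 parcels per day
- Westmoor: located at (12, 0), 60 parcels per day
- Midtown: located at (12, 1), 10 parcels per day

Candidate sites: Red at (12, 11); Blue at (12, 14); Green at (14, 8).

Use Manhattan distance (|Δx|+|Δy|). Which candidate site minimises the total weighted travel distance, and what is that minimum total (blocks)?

Green, total 1730 blocks

Total weighted distance at each candidate:
  Red (12, 11): total = 1740
  Blue (12, 14): total = 2010
  Green (14, 8): total = 1730
Minimum is at Green with total 1730 blocks.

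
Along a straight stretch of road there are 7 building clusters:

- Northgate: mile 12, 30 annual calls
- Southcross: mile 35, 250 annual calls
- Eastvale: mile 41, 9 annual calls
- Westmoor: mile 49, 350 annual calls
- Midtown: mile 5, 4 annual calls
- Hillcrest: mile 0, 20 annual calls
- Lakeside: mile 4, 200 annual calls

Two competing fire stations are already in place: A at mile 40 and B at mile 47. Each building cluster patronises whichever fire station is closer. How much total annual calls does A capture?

The indifferent point is the midpoint (40+47)/2 = 43.5; building clusters left of it (closer to A at 40) go to A, those right go to B.
  Hillcrest at 0 (w=20) → A
  Lakeside at 4 (w=200) → A
  Midtown at 5 (w=4) → A
  Northgate at 12 (w=30) → A
  Southcross at 35 (w=250) → A
  Eastvale at 41 (w=9) → A
  Westmoor at 49 (w=350) → B
A captures 513; B captures 350.

513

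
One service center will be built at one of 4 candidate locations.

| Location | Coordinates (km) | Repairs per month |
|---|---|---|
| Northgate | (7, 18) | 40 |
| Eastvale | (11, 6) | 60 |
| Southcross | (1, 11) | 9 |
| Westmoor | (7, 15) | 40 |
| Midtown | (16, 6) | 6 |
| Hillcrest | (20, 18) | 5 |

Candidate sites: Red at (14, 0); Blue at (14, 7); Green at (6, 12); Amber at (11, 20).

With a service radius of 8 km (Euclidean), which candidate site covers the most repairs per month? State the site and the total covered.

Green, covering 149

Coverage radius r = 8 km; a point is covered iff (Δx)²+(Δy)² ≤ 8² = 64.
  Red (14, 0): covers {Eastvale, Midtown} → 66
  Blue (14, 7): covers {Eastvale, Midtown} → 66
  Green (6, 12): covers {Northgate, Eastvale, Southcross, Westmoor} → 149
  Amber (11, 20): covers {Northgate, Westmoor} → 80
Maximum coverage at Green: 149 repairs per month.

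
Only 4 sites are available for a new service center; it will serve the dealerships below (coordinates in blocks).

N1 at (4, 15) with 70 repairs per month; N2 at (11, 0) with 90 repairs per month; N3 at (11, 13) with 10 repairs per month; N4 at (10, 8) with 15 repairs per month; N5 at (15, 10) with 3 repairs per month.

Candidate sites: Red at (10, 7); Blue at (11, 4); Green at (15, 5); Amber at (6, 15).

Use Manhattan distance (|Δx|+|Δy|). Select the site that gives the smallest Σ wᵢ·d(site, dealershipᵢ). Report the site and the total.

Red, total 1809 blocks

Total weighted distance at each candidate:
  Red (10, 7): total = 1809
  Blue (11, 4): total = 1815
  Green (15, 5): total = 2535
  Amber (6, 15): total = 2217
Minimum is at Red with total 1809 blocks.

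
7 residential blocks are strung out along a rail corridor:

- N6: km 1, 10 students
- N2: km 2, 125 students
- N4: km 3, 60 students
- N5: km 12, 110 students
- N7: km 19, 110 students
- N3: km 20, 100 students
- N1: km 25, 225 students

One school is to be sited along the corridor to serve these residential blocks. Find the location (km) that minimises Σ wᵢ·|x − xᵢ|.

For a sum of weighted absolute distances on a line, the optimum is the weighted median (not the mean). Total weight W = 740; half-weight = 370.
Sort by position and accumulate weight:
  km 1 (N6, w=10) → cum 10
  km 2 (N2, w=125) → cum 135
  km 3 (N4, w=60) → cum 195
  km 12 (N5, w=110) → cum 305
  km 19 (N7, w=110) → cum 415  ≥ 370 → median here
  km 20 (N3, w=100) → cum 515
  km 25 (N1, w=225) → cum 740
Optimal location: km 19.

x = 19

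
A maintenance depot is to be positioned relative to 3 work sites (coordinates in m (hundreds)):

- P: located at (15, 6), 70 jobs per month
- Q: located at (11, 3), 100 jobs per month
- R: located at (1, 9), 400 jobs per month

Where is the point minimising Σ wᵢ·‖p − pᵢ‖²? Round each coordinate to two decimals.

(4.47, 7.58)

The minimiser of Σwᵢ‖p−pᵢ‖² is the weighted centroid p* = (Σwᵢpᵢ)/(Σwᵢ).
Σwᵢ = 570.
Σwᵢxᵢ = 70·15 + 100·11 + 400·1 = 2550.
Σwᵢyᵢ = 70·6 + 100·3 + 400·9 = 4320.
x* = 2550/570 = 4.47, y* = 4320/570 = 7.58.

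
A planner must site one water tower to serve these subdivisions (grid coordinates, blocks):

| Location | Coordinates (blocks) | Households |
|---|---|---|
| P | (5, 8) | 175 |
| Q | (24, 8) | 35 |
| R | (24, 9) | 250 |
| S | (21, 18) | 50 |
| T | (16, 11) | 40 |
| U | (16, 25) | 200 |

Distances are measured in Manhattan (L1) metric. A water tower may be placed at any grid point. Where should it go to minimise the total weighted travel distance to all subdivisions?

(16, 9)

Manhattan distance separates: Σwᵢ(|x−xᵢ|+|y−yᵢ|) = Σwᵢ|x−xᵢ| + Σwᵢ|y−yᵢ|, so x and y are optimised independently as 1-D weighted medians.
Total weight W = 750; half = 375.
x-coordinate, sorted with cumulative weight:
  x=5 (P, w=175) cum 175
  x=16 (T, w=40) cum 215
  x=16 (U, w=200) cum 415  ← median
  x=21 (S, w=50) cum 465
  x=24 (Q, w=35) cum 500
  x=24 (R, w=250) cum 750
⇒ x* = 16
y-coordinate, sorted with cumulative weight:
  y=8 (P, w=175) cum 175
  y=8 (Q, w=35) cum 210
  y=9 (R, w=250) cum 460  ← median
  y=11 (T, w=40) cum 500
  y=18 (S, w=50) cum 550
  y=25 (U, w=200) cum 750
⇒ y* = 9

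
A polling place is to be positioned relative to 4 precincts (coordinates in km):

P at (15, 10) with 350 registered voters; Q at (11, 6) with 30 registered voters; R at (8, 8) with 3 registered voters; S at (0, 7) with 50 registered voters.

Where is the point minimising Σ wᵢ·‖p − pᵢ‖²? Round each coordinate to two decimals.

The minimiser of Σwᵢ‖p−pᵢ‖² is the weighted centroid p* = (Σwᵢpᵢ)/(Σwᵢ).
Σwᵢ = 433.
Σwᵢxᵢ = 350·15 + 30·11 + 3·8 + 50·0 = 5604.
Σwᵢyᵢ = 350·10 + 30·6 + 3·8 + 50·7 = 4054.
x* = 5604/433 = 12.94, y* = 4054/433 = 9.36.

(12.94, 9.36)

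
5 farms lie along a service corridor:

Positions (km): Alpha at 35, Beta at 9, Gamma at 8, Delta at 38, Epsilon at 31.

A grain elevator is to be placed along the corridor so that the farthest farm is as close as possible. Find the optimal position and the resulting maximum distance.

location 23, max distance 15

The 1-center on a line is the midpoint of the two extreme points: leftmost at 8, rightmost at 38.
Optimal location = (8 + 38)/2 = 23; maximum distance = (38 − 8)/2 = 15.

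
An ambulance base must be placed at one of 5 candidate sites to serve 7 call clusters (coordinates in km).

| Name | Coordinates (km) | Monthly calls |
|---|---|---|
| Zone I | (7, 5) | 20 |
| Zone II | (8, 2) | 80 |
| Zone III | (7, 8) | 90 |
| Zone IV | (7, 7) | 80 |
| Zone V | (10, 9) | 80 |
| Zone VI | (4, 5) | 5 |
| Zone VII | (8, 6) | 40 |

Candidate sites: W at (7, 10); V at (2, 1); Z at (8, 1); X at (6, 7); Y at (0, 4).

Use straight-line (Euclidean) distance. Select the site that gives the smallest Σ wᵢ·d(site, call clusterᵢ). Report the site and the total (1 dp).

Total weighted distance at each candidate:
  W (7, 10): total = 1612.0
  V (2, 1): total = 3253.6
  Z (8, 1): total = 2173.5
  X (6, 7): total = 1144.2
  Y (0, 4): total = 3380.9
Minimum is at X with total 1144.2 km.

X, total 1144.2 km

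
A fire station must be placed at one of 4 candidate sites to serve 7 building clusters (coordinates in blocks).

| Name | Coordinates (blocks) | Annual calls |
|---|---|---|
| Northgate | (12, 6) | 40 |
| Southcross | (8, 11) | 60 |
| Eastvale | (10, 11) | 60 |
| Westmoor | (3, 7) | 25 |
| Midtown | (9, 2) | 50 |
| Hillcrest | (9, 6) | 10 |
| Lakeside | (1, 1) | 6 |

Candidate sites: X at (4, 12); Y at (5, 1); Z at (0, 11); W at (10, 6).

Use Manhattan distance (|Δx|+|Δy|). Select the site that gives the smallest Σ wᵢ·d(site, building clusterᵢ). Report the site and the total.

W, total 1344 blocks

Total weighted distance at each candidate:
  X (4, 12): total = 2374
  Y (5, 1): total = 2724
  Z (0, 11): total = 3041
  W (10, 6): total = 1344
Minimum is at W with total 1344 blocks.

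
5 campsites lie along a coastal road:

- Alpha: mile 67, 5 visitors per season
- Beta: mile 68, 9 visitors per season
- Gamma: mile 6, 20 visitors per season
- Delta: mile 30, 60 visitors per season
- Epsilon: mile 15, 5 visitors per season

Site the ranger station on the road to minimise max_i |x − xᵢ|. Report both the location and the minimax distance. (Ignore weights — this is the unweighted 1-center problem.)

location 37, max distance 31

The 1-center on a line is the midpoint of the two extreme points: leftmost at 6, rightmost at 68.
Optimal location = (6 + 68)/2 = 37; maximum distance = (68 − 6)/2 = 31.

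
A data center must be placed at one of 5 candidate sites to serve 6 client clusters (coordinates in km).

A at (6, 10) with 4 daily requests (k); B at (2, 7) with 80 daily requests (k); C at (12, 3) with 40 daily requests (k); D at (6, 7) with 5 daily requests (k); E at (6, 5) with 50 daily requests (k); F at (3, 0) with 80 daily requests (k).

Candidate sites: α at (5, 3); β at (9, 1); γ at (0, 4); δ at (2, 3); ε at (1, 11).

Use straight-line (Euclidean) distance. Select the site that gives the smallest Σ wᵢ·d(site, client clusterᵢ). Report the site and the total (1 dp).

Total weighted distance at each candidate:
  α (5, 3): total = 1129.1
  β (9, 1): total = 1689.9
  γ (0, 4): total = 1541.7
  δ (2, 3): total = 1257.1
  ε (1, 11): total = 2211.3
Minimum is at α with total 1129.1 km.

α, total 1129.1 km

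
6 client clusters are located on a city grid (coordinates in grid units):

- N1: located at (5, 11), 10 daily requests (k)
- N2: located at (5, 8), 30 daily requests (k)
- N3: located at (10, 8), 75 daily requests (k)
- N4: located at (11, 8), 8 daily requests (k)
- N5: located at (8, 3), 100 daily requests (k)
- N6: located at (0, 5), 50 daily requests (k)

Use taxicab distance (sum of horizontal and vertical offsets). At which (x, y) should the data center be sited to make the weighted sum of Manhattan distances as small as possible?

(8, 5)

Manhattan distance separates: Σwᵢ(|x−xᵢ|+|y−yᵢ|) = Σwᵢ|x−xᵢ| + Σwᵢ|y−yᵢ|, so x and y are optimised independently as 1-D weighted medians.
Total weight W = 273; half = 136.5.
x-coordinate, sorted with cumulative weight:
  x=0 (N6, w=50) cum 50
  x=5 (N1, w=10) cum 60
  x=5 (N2, w=30) cum 90
  x=8 (N5, w=100) cum 190  ← median
  x=10 (N3, w=75) cum 265
  x=11 (N4, w=8) cum 273
⇒ x* = 8
y-coordinate, sorted with cumulative weight:
  y=3 (N5, w=100) cum 100
  y=5 (N6, w=50) cum 150  ← median
  y=8 (N2, w=30) cum 180
  y=8 (N3, w=75) cum 255
  y=8 (N4, w=8) cum 263
  y=11 (N1, w=10) cum 273
⇒ y* = 5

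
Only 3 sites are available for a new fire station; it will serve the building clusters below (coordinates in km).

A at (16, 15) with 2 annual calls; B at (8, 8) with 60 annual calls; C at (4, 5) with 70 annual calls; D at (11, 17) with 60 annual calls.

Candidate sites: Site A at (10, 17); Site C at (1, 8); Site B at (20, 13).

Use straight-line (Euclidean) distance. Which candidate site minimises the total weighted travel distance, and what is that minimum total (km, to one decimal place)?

Total weighted distance at each candidate:
  Site A (10, 17): total = 1565.0
  Site C (1, 8): total = 1557.3
  Site B (20, 13): total = 2632.1
Minimum is at Site C with total 1557.3 km.

Site C, total 1557.3 km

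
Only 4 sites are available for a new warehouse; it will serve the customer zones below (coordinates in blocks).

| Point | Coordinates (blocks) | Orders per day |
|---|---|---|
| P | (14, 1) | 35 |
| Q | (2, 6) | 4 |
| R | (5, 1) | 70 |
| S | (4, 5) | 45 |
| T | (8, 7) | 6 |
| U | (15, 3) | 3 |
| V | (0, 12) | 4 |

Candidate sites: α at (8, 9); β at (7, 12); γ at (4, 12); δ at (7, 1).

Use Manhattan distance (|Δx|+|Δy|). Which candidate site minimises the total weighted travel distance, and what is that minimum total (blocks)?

δ, total 884 blocks

Total weighted distance at each candidate:
  α (8, 9): total = 1751
  β (7, 12): total = 2149
  γ (4, 12): total = 2052
  δ (7, 1): total = 884
Minimum is at δ with total 884 blocks.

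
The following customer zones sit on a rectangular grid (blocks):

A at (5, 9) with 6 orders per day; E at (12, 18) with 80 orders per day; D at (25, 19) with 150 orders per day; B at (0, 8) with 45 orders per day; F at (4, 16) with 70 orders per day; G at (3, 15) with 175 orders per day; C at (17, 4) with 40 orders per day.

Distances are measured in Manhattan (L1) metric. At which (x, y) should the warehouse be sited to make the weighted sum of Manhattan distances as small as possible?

Manhattan distance separates: Σwᵢ(|x−xᵢ|+|y−yᵢ|) = Σwᵢ|x−xᵢ| + Σwᵢ|y−yᵢ|, so x and y are optimised independently as 1-D weighted medians.
Total weight W = 566; half = 283.
x-coordinate, sorted with cumulative weight:
  x=0 (B, w=45) cum 45
  x=3 (G, w=175) cum 220
  x=4 (F, w=70) cum 290  ← median
  x=5 (A, w=6) cum 296
  x=12 (E, w=80) cum 376
  x=17 (C, w=40) cum 416
  x=25 (D, w=150) cum 566
⇒ x* = 4
y-coordinate, sorted with cumulative weight:
  y=4 (C, w=40) cum 40
  y=8 (B, w=45) cum 85
  y=9 (A, w=6) cum 91
  y=15 (G, w=175) cum 266
  y=16 (F, w=70) cum 336  ← median
  y=18 (E, w=80) cum 416
  y=19 (D, w=150) cum 566
⇒ y* = 16

(4, 16)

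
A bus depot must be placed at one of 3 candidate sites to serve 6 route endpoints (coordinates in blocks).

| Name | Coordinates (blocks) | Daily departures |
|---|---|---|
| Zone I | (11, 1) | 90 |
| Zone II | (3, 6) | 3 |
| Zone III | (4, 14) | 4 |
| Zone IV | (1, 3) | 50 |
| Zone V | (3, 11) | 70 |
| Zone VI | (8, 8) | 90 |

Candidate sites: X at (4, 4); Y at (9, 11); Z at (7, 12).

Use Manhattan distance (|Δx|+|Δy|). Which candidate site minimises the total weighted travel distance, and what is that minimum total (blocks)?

X, total 2429 blocks

Total weighted distance at each candidate:
  X (4, 4): total = 2429
  Y (9, 11): total = 2725
  Z (7, 12): total = 2950
Minimum is at X with total 2429 blocks.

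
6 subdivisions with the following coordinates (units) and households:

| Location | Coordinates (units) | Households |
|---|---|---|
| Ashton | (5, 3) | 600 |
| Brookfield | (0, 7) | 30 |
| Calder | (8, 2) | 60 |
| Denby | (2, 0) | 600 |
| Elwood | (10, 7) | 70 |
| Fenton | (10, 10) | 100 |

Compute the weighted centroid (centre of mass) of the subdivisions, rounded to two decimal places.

The minimiser of Σwᵢ‖p−pᵢ‖² is the weighted centroid p* = (Σwᵢpᵢ)/(Σwᵢ).
Σwᵢ = 1460.
Σwᵢxᵢ = 600·5 + 30·0 + 60·8 + 600·2 + 70·10 + 100·10 = 6380.
Σwᵢyᵢ = 600·3 + 30·7 + 60·2 + 600·0 + 70·7 + 100·10 = 3620.
x* = 6380/1460 = 4.37, y* = 3620/1460 = 2.48.

(4.37, 2.48)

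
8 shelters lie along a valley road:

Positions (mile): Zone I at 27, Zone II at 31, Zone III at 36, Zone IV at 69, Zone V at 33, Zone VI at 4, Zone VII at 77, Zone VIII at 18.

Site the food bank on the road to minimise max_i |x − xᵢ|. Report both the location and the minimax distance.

The 1-center on a line is the midpoint of the two extreme points: leftmost at 4, rightmost at 77.
Optimal location = (4 + 77)/2 = 40.5; maximum distance = (77 − 4)/2 = 36.5.

location 40.5, max distance 36.5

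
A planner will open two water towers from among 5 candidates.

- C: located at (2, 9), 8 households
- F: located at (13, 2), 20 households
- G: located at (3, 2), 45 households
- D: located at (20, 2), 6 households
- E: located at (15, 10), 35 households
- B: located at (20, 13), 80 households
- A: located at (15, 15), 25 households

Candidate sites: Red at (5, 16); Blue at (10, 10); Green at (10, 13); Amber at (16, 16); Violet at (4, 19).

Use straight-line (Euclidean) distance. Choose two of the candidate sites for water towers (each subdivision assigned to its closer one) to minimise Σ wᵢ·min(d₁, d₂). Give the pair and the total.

{Blue, Amber}, total 1400.9

Evaluate every pair (each demand assigned to the nearer of the two):
  {Blue, Amber}: total = 1400.9
  {Green, Amber}: total = 1613.1
  {Red, Amber}: total = 1719.3
  {Amber, Violet}: total = 1869.9
  {Blue, Green}: total = 1900.2
  {Red, Blue}: total = 1974.0
  {Blue, Violet}: total = 1977.6
  {Red, Green}: total = 2103.6
  {Green, Violet}: total = 2114.2
  {Red, Violet}: total = 3026.1
Best pair: {Blue, Amber} with total 1400.9.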